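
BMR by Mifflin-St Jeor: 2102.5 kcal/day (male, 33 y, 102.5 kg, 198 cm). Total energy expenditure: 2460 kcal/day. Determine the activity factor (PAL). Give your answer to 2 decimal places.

Activity factor = TEE ÷ BMR = 2460 ÷ 2102.5 = 1.17.

1.17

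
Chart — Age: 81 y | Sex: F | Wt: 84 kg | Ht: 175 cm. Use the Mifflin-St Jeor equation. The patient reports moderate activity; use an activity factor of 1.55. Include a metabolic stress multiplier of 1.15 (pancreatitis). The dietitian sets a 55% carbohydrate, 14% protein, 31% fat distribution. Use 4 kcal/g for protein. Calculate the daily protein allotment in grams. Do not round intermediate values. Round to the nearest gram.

85 g/day

Mifflin-St Jeor (female): BMR = 10(84) + 6.25(175) − 5(81) − 161 = 840 + 1093.75 − 405 − 161 = 1367.75 kcal/day.
TEE = 1367.75 × 1.55 = 2120.0125 kcal/day.
With stress factor 1.15: 2120.0125 × 1.15 = 2438.0144 kcal/day.
Protein energy = 14% × 2438.0144 = 341.322 kcal.
Protein = 341.322 ÷ 4 kcal/g = 85.3305 g.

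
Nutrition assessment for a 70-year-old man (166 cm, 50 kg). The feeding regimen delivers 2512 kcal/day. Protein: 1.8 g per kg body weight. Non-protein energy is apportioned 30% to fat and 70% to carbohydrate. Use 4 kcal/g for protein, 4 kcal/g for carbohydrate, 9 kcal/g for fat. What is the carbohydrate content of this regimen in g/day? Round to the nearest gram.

377 g/day

Protein = 1.8 × 50 = 90 g → 90 × 4 = 360 kcal.
Non-protein calories = 2512 − 360 = 2152 kcal.
Fat: 30% × 2152 = 645.6 kcal; carbohydrate: 1506.4 kcal.
Carbohydrate: 1506.4 kcal ÷ 4 kcal/g = 376.6 g.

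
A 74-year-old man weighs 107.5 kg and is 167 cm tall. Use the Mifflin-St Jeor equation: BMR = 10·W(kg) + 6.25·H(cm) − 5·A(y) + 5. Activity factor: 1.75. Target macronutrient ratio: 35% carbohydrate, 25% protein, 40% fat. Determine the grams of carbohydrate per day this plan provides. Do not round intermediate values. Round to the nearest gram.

Mifflin-St Jeor (male): BMR = 10(107.5) + 6.25(167) − 5(74) + 5 = 1075 + 1043.75 − 370 + 5 = 1753.75 kcal/day.
TEE = 1753.75 × 1.75 = 3069.0625 kcal/day.
Carbohydrate energy = 35% × 3069.0625 = 1074.1719 kcal.
Carbohydrate = 1074.1719 ÷ 4 kcal/g = 268.543 g.

269 g/day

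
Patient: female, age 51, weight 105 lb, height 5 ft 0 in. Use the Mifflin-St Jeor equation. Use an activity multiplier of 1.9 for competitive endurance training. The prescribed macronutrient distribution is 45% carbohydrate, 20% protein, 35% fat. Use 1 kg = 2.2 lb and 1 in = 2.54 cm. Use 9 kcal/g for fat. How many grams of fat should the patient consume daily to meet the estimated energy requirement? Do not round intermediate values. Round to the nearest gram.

Convert to metric: weight = 105 ÷ 2.2 = 47.7273 kg; height = (5×12 + 0) × 2.54 = 60 × 2.54 = 152.4 cm.
Mifflin-St Jeor (female): BMR = 10(47.7273) + 6.25(152.4) − 5(51) − 161 = 477.2727 + 952.5 − 255 − 161 = 1013.7727 kcal/day.
TEE = 1013.7727 × 1.9 = 1926.1682 kcal/day.
Fat energy = 35% × 1926.1682 = 674.1589 kcal.
Fat = 674.1589 ÷ 9 kcal/g = 74.9065 g.

75 g/day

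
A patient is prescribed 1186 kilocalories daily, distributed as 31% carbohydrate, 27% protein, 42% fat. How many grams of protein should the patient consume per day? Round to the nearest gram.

80 g/day

Protein energy = 27% × 1186 = 320.22 kcal.
At 4 kcal/g: 320.22 ÷ 4 = 80.055 g.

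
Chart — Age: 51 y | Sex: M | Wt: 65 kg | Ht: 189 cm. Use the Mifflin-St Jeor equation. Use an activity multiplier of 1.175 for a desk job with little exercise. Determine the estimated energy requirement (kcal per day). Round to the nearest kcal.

1858 kcal per day

Mifflin-St Jeor (male): BMR = 10(65) + 6.25(189) − 5(51) + 5 = 650 + 1181.25 − 255 + 5 = 1581.25 kcal/day.
TEE = BMR × activity factor = 1581.25 × 1.175 = 1857.9688 kcal/day.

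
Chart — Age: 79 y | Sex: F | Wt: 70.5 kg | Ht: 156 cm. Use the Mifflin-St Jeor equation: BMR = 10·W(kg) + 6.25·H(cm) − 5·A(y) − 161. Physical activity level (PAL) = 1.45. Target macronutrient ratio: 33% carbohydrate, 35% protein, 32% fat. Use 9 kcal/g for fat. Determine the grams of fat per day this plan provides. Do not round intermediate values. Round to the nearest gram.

58 g/day

Mifflin-St Jeor (female): BMR = 10(70.5) + 6.25(156) − 5(79) − 161 = 705 + 975 − 395 − 161 = 1124 kcal/day.
TEE = 1124 × 1.45 = 1629.8 kcal/day.
Fat energy = 32% × 1629.8 = 521.536 kcal.
Fat = 521.536 ÷ 9 kcal/g = 57.9484 g.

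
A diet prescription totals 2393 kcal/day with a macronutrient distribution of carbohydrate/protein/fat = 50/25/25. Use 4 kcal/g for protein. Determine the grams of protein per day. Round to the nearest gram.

Protein energy = 25% × 2393 = 598.25 kcal.
At 4 kcal/g: 598.25 ÷ 4 = 149.5625 g.

150 g/day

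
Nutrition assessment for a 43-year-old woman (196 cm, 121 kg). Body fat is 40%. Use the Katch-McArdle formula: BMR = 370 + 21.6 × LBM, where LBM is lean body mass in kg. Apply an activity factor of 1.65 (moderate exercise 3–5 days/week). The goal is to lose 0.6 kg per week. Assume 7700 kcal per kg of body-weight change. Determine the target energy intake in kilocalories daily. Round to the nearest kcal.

LBM = 121 × (1 − 0.4) = 72.6 kg. Katch-McArdle: BMR = 370 + 21.6 × 72.6 = 1938.16 kcal/day.
TEE = 1938.16 × 1.65 = 3197.964 kcal/day.
Required daily deficit = 0.6 × 7700 ÷ 7 = 660 kcal/day.
Target intake = 3197.964 − 660 = 2537.964 kcal/day.

2538 kilocalories daily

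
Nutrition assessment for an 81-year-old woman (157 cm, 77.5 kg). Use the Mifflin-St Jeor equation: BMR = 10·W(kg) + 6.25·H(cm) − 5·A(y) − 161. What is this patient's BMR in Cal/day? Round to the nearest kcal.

1190 Cal/day

Mifflin-St Jeor (female): BMR = 10(77.5) + 6.25(157) − 5(81) − 161 = 775 + 981.25 − 405 − 161 = 1190.25 kcal/day.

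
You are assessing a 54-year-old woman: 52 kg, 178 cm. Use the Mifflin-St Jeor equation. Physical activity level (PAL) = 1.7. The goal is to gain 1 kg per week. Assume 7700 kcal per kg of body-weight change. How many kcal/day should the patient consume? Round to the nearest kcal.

3143 kcal/day

Mifflin-St Jeor (female): BMR = 10(52) + 6.25(178) − 5(54) − 161 = 520 + 1112.5 − 270 − 161 = 1201.5 kcal/day.
TEE = 1201.5 × 1.7 = 2042.55 kcal/day.
Required daily surplus = 1 × 7700 ÷ 7 = 1100 kcal/day.
Target intake = 2042.55 + 1100 = 3142.55 kcal/day.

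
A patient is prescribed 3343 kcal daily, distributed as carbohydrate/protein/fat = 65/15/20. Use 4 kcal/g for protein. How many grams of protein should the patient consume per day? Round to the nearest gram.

Protein energy = 15% × 3343 = 501.45 kcal.
At 4 kcal/g: 501.45 ÷ 4 = 125.3625 g.

125 g/day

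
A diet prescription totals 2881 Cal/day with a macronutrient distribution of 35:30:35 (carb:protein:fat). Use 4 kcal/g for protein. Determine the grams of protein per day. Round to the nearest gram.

Protein energy = 30% × 2881 = 864.3 kcal.
At 4 kcal/g: 864.3 ÷ 4 = 216.075 g.

216 g/day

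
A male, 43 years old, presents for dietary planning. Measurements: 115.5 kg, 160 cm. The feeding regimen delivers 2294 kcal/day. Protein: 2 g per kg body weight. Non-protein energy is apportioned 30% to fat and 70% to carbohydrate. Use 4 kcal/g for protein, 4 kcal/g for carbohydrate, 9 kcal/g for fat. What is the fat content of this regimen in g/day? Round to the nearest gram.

46 g/day

Protein = 2 × 115.5 = 231 g → 231 × 4 = 924 kcal.
Non-protein calories = 2294 − 924 = 1370 kcal.
Fat: 30% × 1370 = 411 kcal; carbohydrate: 959 kcal.
Fat: 411 kcal ÷ 9 kcal/g = 45.6667 g.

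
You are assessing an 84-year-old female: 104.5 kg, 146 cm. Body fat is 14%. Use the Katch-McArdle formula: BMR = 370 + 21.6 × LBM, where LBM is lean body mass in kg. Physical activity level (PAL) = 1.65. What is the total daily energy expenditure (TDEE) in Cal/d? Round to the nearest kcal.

LBM = 104.5 × (1 − 0.14) = 89.87 kg. Katch-McArdle: BMR = 370 + 21.6 × 89.87 = 2311.192 kcal/day.
TEE = BMR × activity factor = 2311.192 × 1.65 = 3813.4668 kcal/day.

3813 Cal/d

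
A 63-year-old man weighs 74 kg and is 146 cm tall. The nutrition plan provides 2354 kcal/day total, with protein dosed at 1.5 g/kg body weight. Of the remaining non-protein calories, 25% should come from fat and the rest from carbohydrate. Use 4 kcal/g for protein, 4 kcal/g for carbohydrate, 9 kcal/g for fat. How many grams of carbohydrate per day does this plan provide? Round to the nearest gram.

358 g/day

Protein = 1.5 × 74 = 111 g → 111 × 4 = 444 kcal.
Non-protein calories = 2354 − 444 = 1910 kcal.
Fat: 25% × 1910 = 477.5 kcal; carbohydrate: 1432.5 kcal.
Carbohydrate: 1432.5 kcal ÷ 4 kcal/g = 358.125 g.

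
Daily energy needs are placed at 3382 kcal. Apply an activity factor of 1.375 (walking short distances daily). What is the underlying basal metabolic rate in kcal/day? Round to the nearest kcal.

BMR = TEE ÷ activity factor = 3382 ÷ 1.375 = 2459.6364 kcal/day.

2460 kcal/day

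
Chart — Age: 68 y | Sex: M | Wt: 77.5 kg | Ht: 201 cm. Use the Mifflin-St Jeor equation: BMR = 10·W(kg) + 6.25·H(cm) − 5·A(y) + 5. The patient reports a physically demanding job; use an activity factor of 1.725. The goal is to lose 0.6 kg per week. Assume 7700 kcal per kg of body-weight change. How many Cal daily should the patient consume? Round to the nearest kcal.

2266 Cal daily

Mifflin-St Jeor (male): BMR = 10(77.5) + 6.25(201) − 5(68) + 5 = 775 + 1256.25 − 340 + 5 = 1696.25 kcal/day.
TEE = 1696.25 × 1.725 = 2926.0313 kcal/day.
Required daily deficit = 0.6 × 7700 ÷ 7 = 660 kcal/day.
Target intake = 2926.0313 − 660 = 2266.0313 kcal/day.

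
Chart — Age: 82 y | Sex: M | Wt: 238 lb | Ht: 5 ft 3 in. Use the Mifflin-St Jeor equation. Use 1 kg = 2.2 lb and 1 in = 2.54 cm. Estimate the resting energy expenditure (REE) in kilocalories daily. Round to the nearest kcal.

1677 kilocalories daily

Convert to metric: weight = 238 ÷ 2.2 = 108.1818 kg; height = (5×12 + 3) × 2.54 = 63 × 2.54 = 160.02 cm.
Mifflin-St Jeor (male): BMR = 10(108.1818) + 6.25(160.02) − 5(82) + 5 = 1081.8182 + 1000.125 − 410 + 5 = 1676.9432 kcal/day.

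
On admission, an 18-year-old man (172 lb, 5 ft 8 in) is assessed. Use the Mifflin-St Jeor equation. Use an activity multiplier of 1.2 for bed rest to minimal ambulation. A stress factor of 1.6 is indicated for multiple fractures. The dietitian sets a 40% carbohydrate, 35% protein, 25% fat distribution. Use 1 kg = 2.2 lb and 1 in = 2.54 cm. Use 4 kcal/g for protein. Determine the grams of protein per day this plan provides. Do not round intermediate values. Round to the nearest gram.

Convert to metric: weight = 172 ÷ 2.2 = 78.1818 kg; height = (5×12 + 8) × 2.54 = 68 × 2.54 = 172.72 cm.
Mifflin-St Jeor (male): BMR = 10(78.1818) + 6.25(172.72) − 5(18) + 5 = 781.8182 + 1079.5 − 90 + 5 = 1776.3182 kcal/day.
TEE = 1776.3182 × 1.2 = 2131.5818 kcal/day.
With stress factor 1.6: 2131.5818 × 1.6 = 3410.5309 kcal/day.
Protein energy = 35% × 3410.5309 = 1193.6858 kcal.
Protein = 1193.6858 ÷ 4 kcal/g = 298.4215 g.

298 g/day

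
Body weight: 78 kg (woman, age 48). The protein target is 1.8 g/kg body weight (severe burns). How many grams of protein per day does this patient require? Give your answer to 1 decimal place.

Protein = 1.8 g/kg × 78 kg = 140.4 g/day.

140.4 g/day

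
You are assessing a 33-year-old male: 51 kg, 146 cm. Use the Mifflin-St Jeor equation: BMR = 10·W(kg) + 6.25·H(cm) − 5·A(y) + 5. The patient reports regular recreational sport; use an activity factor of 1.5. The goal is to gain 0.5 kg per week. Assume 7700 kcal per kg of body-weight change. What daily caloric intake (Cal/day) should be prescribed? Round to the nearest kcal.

Mifflin-St Jeor (male): BMR = 10(51) + 6.25(146) − 5(33) + 5 = 510 + 912.5 − 165 + 5 = 1262.5 kcal/day.
TEE = 1262.5 × 1.5 = 1893.75 kcal/day.
Required daily surplus = 0.5 × 7700 ÷ 7 = 550 kcal/day.
Target intake = 1893.75 + 550 = 2443.75 kcal/day.

2444 Cal/day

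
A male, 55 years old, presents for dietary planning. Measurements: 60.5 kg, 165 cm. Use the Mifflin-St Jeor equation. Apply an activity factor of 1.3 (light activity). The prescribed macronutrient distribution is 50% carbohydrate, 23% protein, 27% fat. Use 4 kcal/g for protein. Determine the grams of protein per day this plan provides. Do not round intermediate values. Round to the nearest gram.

102 g/day

Mifflin-St Jeor (male): BMR = 10(60.5) + 6.25(165) − 5(55) + 5 = 605 + 1031.25 − 275 + 5 = 1366.25 kcal/day.
TEE = 1366.25 × 1.3 = 1776.125 kcal/day.
Protein energy = 23% × 1776.125 = 408.5088 kcal.
Protein = 408.5088 ÷ 4 kcal/g = 102.1272 g.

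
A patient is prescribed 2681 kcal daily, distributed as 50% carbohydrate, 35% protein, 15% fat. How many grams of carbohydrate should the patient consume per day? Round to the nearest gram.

Carbohydrate energy = 50% × 2681 = 1340.5 kcal.
At 4 kcal/g: 1340.5 ÷ 4 = 335.125 g.

335 g/day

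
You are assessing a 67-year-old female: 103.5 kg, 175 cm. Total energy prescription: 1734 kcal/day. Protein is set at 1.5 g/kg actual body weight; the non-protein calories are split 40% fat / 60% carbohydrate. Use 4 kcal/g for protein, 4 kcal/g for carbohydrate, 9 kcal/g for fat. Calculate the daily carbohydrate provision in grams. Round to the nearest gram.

167 g/day

Protein = 1.5 × 103.5 = 155.25 g → 155.25 × 4 = 621 kcal.
Non-protein calories = 1734 − 621 = 1113 kcal.
Fat: 40% × 1113 = 445.2 kcal; carbohydrate: 667.8 kcal.
Carbohydrate: 667.8 kcal ÷ 4 kcal/g = 166.95 g.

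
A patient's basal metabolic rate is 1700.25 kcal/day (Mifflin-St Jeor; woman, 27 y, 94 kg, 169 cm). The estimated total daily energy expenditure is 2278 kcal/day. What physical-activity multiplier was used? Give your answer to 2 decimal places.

1.34

Activity factor = TEE ÷ BMR = 2278 ÷ 1700.25 = 1.34.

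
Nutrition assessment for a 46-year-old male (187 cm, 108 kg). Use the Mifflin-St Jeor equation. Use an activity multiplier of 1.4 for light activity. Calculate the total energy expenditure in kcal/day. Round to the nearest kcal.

Mifflin-St Jeor (male): BMR = 10(108) + 6.25(187) − 5(46) + 5 = 1080 + 1168.75 − 230 + 5 = 2023.75 kcal/day.
TEE = BMR × activity factor = 2023.75 × 1.4 = 2833.25 kcal/day.

2833 kcal/day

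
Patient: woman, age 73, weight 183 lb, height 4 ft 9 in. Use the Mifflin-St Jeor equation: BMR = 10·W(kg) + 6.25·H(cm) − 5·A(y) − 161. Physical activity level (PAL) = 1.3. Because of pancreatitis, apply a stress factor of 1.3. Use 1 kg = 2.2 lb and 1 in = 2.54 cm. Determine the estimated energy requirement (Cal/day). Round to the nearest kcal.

Convert to metric: weight = 183 ÷ 2.2 = 83.1818 kg; height = (4×12 + 9) × 2.54 = 57 × 2.54 = 144.78 cm.
Mifflin-St Jeor (female): BMR = 10(83.1818) + 6.25(144.78) − 5(73) − 161 = 831.8182 + 904.875 − 365 − 161 = 1210.6932 kcal/day.
TEE = BMR × activity factor = 1210.6932 × 1.3 = 1573.9011 kcal/day.
Apply stress factor: 1573.9011 × 1.3 = 2046.0715 kcal/day.

2046 Cal/day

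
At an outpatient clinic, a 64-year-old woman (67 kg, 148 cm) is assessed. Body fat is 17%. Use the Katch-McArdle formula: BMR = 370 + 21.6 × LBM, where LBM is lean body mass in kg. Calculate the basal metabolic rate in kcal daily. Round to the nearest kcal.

LBM = 67 × (1 − 0.17) = 55.61 kg. Katch-McArdle: BMR = 370 + 21.6 × 55.61 = 1571.176 kcal/day.

1571 kcal daily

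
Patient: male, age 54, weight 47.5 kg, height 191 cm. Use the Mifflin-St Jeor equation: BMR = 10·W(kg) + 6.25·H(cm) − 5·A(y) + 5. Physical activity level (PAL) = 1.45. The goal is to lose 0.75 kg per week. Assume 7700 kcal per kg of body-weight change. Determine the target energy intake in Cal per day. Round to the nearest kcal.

Mifflin-St Jeor (male): BMR = 10(47.5) + 6.25(191) − 5(54) + 5 = 475 + 1193.75 − 270 + 5 = 1403.75 kcal/day.
TEE = 1403.75 × 1.45 = 2035.4375 kcal/day.
Required daily deficit = 0.75 × 7700 ÷ 7 = 825 kcal/day.
Target intake = 2035.4375 − 825 = 1210.4375 kcal/day.

1210 Cal per day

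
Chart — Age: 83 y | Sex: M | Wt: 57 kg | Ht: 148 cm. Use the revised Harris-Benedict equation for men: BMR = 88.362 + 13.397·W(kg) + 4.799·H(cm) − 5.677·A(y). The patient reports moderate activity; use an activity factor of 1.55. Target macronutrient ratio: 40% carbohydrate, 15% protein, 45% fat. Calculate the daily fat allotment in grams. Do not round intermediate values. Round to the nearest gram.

Harris-Benedict: BMR = 88.362 + 13.397(57) + 4.799(148) − 5.677(83) = 1091.052 kcal/day.
TEE = 1091.052 × 1.55 = 1691.1306 kcal/day.
Fat energy = 45% × 1691.1306 = 761.0088 kcal.
Fat = 761.0088 ÷ 9 kcal/g = 84.5565 g.

85 g/day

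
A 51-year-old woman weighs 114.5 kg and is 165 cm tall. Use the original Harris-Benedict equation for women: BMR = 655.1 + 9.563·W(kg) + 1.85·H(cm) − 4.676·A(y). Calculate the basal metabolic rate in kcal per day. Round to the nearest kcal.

1817 kcal per day

Harris-Benedict: BMR = 655.1 + 9.563(114.5) + 1.85(165) − 4.676(51) = 1816.8375 kcal/day.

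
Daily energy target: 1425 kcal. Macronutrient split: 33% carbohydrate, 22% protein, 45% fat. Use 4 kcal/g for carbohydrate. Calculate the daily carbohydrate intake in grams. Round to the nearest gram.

118 g/day

Carbohydrate energy = 33% × 1425 = 470.25 kcal.
At 4 kcal/g: 470.25 ÷ 4 = 117.5625 g.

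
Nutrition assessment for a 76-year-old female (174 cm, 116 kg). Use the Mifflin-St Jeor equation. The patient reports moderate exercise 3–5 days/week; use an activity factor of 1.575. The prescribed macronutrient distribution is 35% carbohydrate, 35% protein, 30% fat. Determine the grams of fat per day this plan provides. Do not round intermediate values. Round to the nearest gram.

90 g/day

Mifflin-St Jeor (female): BMR = 10(116) + 6.25(174) − 5(76) − 161 = 1160 + 1087.5 − 380 − 161 = 1706.5 kcal/day.
TEE = 1706.5 × 1.575 = 2687.7375 kcal/day.
Fat energy = 30% × 2687.7375 = 806.3213 kcal.
Fat = 806.3213 ÷ 9 kcal/g = 89.5913 g.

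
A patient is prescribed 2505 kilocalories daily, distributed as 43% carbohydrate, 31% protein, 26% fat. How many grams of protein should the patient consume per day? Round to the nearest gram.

Protein energy = 31% × 2505 = 776.55 kcal.
At 4 kcal/g: 776.55 ÷ 4 = 194.1375 g.

194 g/day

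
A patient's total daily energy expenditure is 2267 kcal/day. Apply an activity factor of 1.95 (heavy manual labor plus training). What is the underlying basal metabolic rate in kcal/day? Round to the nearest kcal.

1163 kcal/day

BMR = TEE ÷ activity factor = 2267 ÷ 1.95 = 1162.5641 kcal/day.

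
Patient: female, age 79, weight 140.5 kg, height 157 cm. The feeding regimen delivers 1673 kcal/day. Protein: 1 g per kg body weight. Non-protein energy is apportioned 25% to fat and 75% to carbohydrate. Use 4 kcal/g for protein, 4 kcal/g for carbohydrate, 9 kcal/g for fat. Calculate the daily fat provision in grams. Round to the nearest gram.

31 g/day

Protein = 1 × 140.5 = 140.5 g → 140.5 × 4 = 562 kcal.
Non-protein calories = 1673 − 562 = 1111 kcal.
Fat: 25% × 1111 = 277.75 kcal; carbohydrate: 833.25 kcal.
Fat: 277.75 kcal ÷ 9 kcal/g = 30.8611 g.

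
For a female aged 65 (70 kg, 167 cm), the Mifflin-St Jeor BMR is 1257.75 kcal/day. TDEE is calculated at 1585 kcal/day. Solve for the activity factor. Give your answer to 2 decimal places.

1.26

Activity factor = TEE ÷ BMR = 1585 ÷ 1257.75 = 1.26.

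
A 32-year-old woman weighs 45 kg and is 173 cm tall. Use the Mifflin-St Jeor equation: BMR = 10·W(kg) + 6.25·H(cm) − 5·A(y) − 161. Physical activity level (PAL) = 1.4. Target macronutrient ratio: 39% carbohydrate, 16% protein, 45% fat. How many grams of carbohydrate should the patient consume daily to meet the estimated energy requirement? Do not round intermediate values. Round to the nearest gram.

165 g/day

Mifflin-St Jeor (female): BMR = 10(45) + 6.25(173) − 5(32) − 161 = 450 + 1081.25 − 160 − 161 = 1210.25 kcal/day.
TEE = 1210.25 × 1.4 = 1694.35 kcal/day.
Carbohydrate energy = 39% × 1694.35 = 660.7965 kcal.
Carbohydrate = 660.7965 ÷ 4 kcal/g = 165.1991 g.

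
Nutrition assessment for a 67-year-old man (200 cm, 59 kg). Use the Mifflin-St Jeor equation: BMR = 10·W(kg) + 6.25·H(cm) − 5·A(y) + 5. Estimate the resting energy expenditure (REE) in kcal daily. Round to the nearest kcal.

Mifflin-St Jeor (male): BMR = 10(59) + 6.25(200) − 5(67) + 5 = 590 + 1250 − 335 + 5 = 1510 kcal/day.

1510 kcal daily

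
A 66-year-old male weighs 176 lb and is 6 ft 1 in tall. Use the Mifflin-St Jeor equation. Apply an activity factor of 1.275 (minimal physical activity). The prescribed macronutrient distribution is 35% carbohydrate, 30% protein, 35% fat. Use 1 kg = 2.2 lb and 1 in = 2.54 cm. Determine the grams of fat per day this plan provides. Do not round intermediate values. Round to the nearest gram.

Convert to metric: weight = 176 ÷ 2.2 = 80 kg; height = (6×12 + 1) × 2.54 = 73 × 2.54 = 185.42 cm.
Mifflin-St Jeor (male): BMR = 10(80) + 6.25(185.42) − 5(66) + 5 = 800 + 1158.875 − 330 + 5 = 1633.875 kcal/day.
TEE = 1633.875 × 1.275 = 2083.1906 kcal/day.
Fat energy = 35% × 2083.1906 = 729.1167 kcal.
Fat = 729.1167 ÷ 9 kcal/g = 81.013 g.

81 g/day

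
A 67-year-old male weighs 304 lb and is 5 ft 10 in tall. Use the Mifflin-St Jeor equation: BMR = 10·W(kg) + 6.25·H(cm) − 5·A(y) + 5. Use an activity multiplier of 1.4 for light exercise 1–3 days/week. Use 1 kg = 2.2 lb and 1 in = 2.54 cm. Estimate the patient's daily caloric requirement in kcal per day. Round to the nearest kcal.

Convert to metric: weight = 304 ÷ 2.2 = 138.1818 kg; height = (5×12 + 10) × 2.54 = 70 × 2.54 = 177.8 cm.
Mifflin-St Jeor (male): BMR = 10(138.1818) + 6.25(177.8) − 5(67) + 5 = 1381.8182 + 1111.25 − 335 + 5 = 2163.0682 kcal/day.
TEE = BMR × activity factor = 2163.0682 × 1.4 = 3028.2955 kcal/day.

3028 kcal per day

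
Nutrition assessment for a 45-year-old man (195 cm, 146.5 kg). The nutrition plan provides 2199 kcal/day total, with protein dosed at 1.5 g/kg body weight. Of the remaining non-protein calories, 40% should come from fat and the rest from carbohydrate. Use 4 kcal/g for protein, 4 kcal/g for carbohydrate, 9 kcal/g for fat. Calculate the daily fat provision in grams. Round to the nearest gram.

Protein = 1.5 × 146.5 = 219.75 g → 219.75 × 4 = 879 kcal.
Non-protein calories = 2199 − 879 = 1320 kcal.
Fat: 40% × 1320 = 528 kcal; carbohydrate: 792 kcal.
Fat: 528 kcal ÷ 9 kcal/g = 58.6667 g.

59 g/day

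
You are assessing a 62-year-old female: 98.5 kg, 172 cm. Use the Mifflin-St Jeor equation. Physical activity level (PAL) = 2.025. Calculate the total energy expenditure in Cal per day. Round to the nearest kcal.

Mifflin-St Jeor (female): BMR = 10(98.5) + 6.25(172) − 5(62) − 161 = 985 + 1075 − 310 − 161 = 1589 kcal/day.
TEE = BMR × activity factor = 1589 × 2.025 = 3217.725 kcal/day.

3218 Cal per day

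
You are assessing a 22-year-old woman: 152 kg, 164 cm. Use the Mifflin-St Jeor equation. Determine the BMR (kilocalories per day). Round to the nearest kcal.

2274 kilocalories per day

Mifflin-St Jeor (female): BMR = 10(152) + 6.25(164) − 5(22) − 161 = 1520 + 1025 − 110 − 161 = 2274 kcal/day.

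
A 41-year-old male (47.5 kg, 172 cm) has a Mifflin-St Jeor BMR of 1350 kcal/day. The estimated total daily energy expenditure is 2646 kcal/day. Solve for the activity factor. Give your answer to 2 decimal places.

Activity factor = TEE ÷ BMR = 2646 ÷ 1350 = 1.96.

1.96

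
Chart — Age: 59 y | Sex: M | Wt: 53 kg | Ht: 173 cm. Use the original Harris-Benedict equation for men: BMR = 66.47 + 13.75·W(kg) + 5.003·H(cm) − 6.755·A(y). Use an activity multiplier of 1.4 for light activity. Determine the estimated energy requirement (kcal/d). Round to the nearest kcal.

Harris-Benedict: BMR = 66.47 + 13.75(53) + 5.003(173) − 6.755(59) = 1262.194 kcal/day.
TEE = BMR × activity factor = 1262.194 × 1.4 = 1767.0716 kcal/day.

1767 kcal/d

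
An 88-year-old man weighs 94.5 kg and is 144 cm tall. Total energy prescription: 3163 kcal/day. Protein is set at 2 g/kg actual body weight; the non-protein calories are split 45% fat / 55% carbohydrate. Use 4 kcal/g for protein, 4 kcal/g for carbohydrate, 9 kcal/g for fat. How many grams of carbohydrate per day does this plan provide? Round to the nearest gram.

331 g/day

Protein = 2 × 94.5 = 189 g → 189 × 4 = 756 kcal.
Non-protein calories = 3163 − 756 = 2407 kcal.
Fat: 45% × 2407 = 1083.15 kcal; carbohydrate: 1323.85 kcal.
Carbohydrate: 1323.85 kcal ÷ 4 kcal/g = 330.9625 g.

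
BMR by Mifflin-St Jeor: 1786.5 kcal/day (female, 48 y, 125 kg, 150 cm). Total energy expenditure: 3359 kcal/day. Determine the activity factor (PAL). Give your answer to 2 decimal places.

Activity factor = TEE ÷ BMR = 3359 ÷ 1786.5 = 1.88.

1.88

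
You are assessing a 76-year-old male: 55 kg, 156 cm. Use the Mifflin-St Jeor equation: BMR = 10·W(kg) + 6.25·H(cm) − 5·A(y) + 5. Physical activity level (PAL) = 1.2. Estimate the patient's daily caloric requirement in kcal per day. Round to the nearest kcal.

Mifflin-St Jeor (male): BMR = 10(55) + 6.25(156) − 5(76) + 5 = 550 + 975 − 380 + 5 = 1150 kcal/day.
TEE = BMR × activity factor = 1150 × 1.2 = 1380 kcal/day.

1380 kcal per day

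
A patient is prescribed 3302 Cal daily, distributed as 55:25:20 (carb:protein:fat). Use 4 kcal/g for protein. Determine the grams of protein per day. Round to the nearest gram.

Protein energy = 25% × 3302 = 825.5 kcal.
At 4 kcal/g: 825.5 ÷ 4 = 206.375 g.

206 g/day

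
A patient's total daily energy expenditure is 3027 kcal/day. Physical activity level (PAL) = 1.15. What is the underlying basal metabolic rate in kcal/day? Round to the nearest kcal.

BMR = TEE ÷ activity factor = 3027 ÷ 1.15 = 2632.1739 kcal/day.

2632 kcal/day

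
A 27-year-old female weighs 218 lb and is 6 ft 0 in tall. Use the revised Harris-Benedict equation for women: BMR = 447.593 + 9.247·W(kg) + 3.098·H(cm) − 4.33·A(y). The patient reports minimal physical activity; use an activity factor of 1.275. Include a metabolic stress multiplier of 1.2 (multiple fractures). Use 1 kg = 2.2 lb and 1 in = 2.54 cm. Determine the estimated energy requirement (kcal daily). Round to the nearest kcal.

Convert to metric: weight = 218 ÷ 2.2 = 99.0909 kg; height = (6×12 + 0) × 2.54 = 72 × 2.54 = 182.88 cm.
Harris-Benedict: BMR = 447.593 + 9.247(99.0909) + 3.098(182.88) − 4.33(27) = 1813.5389 kcal/day.
TEE = BMR × activity factor = 1813.5389 × 1.275 = 2312.2621 kcal/day.
Apply stress factor: 2312.2621 × 1.2 = 2774.7145 kcal/day.

2775 kcal daily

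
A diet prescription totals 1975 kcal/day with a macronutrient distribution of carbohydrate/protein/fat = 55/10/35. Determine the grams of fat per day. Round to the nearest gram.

Fat energy = 35% × 1975 = 691.25 kcal.
At 9 kcal/g: 691.25 ÷ 9 = 76.8056 g.

77 g/day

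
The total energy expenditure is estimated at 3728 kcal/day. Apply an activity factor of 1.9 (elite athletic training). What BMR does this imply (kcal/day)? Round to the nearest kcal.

1962 kcal/day

BMR = TEE ÷ activity factor = 3728 ÷ 1.9 = 1962.1053 kcal/day.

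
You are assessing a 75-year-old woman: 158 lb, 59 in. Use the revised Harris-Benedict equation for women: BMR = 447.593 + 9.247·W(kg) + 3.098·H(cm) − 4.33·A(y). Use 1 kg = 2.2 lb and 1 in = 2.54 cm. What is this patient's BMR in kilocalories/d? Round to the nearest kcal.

1251 kilocalories/d

Convert to metric: weight = 158 ÷ 2.2 = 71.8182 kg; height = 59 × 2.54 = 149.86 cm.
Harris-Benedict: BMR = 447.593 + 9.247(71.8182) + 3.098(149.86) − 4.33(75) = 1251.212 kcal/day.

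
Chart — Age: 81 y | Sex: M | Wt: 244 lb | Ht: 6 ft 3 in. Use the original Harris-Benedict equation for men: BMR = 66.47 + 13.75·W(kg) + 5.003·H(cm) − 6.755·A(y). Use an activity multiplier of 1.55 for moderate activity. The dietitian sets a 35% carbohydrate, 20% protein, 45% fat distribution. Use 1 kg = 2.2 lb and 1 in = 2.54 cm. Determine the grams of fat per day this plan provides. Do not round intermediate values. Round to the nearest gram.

Convert to metric: weight = 244 ÷ 2.2 = 110.9091 kg; height = (6×12 + 3) × 2.54 = 75 × 2.54 = 190.5 cm.
Harris-Benedict: BMR = 66.47 + 13.75(110.9091) + 5.003(190.5) − 6.755(81) = 1997.3865 kcal/day.
TEE = 1997.3865 × 1.55 = 3095.9491 kcal/day.
Fat energy = 45% × 3095.9491 = 1393.1771 kcal.
Fat = 1393.1771 ÷ 9 kcal/g = 154.7975 g.

155 g/day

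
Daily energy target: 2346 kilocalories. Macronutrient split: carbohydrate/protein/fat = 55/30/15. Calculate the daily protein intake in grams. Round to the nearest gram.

Protein energy = 30% × 2346 = 703.8 kcal.
At 4 kcal/g: 703.8 ÷ 4 = 175.95 g.

176 g/day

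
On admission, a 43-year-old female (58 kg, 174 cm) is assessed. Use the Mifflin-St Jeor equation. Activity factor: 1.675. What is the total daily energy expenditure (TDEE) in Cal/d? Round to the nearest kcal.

2163 Cal/d

Mifflin-St Jeor (female): BMR = 10(58) + 6.25(174) − 5(43) − 161 = 580 + 1087.5 − 215 − 161 = 1291.5 kcal/day.
TEE = BMR × activity factor = 1291.5 × 1.675 = 2163.2625 kcal/day.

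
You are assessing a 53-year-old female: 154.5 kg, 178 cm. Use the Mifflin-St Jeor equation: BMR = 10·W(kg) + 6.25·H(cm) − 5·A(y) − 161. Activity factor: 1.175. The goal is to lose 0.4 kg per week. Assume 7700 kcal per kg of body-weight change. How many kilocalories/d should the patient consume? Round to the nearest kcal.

2182 kilocalories/d

Mifflin-St Jeor (female): BMR = 10(154.5) + 6.25(178) − 5(53) − 161 = 1545 + 1112.5 − 265 − 161 = 2231.5 kcal/day.
TEE = 2231.5 × 1.175 = 2622.0125 kcal/day.
Required daily deficit = 0.4 × 7700 ÷ 7 = 440 kcal/day.
Target intake = 2622.0125 − 440 = 2182.0125 kcal/day.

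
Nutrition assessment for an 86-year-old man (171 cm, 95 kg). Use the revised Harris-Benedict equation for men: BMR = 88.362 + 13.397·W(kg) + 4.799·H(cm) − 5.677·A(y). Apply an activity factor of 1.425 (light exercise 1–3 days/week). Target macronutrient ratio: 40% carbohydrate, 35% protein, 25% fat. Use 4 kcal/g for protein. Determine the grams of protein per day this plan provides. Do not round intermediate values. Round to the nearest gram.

211 g/day

Harris-Benedict: BMR = 88.362 + 13.397(95) + 4.799(171) − 5.677(86) = 1693.484 kcal/day.
TEE = 1693.484 × 1.425 = 2413.2147 kcal/day.
Protein energy = 35% × 2413.2147 = 844.6251 kcal.
Protein = 844.6251 ÷ 4 kcal/g = 211.1563 g.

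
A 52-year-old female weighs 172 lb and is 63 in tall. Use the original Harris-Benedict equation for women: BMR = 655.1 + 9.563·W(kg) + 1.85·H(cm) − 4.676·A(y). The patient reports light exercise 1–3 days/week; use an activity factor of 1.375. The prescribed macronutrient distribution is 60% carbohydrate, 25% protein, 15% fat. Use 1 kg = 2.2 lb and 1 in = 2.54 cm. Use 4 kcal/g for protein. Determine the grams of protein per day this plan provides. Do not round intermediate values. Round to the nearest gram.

125 g/day

Convert to metric: weight = 172 ÷ 2.2 = 78.1818 kg; height = 63 × 2.54 = 160.02 cm.
Harris-Benedict: BMR = 655.1 + 9.563(78.1818) + 1.85(160.02) − 4.676(52) = 1455.6377 kcal/day.
TEE = 1455.6377 × 1.375 = 2001.5019 kcal/day.
Protein energy = 25% × 2001.5019 = 500.3755 kcal.
Protein = 500.3755 ÷ 4 kcal/g = 125.0939 g.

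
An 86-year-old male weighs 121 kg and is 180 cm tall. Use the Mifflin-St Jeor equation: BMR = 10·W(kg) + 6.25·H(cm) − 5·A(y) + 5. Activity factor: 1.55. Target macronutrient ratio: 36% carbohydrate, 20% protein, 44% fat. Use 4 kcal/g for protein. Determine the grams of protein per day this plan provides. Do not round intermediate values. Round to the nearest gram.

148 g/day

Mifflin-St Jeor (male): BMR = 10(121) + 6.25(180) − 5(86) + 5 = 1210 + 1125 − 430 + 5 = 1910 kcal/day.
TEE = 1910 × 1.55 = 2960.5 kcal/day.
Protein energy = 20% × 2960.5 = 592.1 kcal.
Protein = 592.1 ÷ 4 kcal/g = 148.025 g.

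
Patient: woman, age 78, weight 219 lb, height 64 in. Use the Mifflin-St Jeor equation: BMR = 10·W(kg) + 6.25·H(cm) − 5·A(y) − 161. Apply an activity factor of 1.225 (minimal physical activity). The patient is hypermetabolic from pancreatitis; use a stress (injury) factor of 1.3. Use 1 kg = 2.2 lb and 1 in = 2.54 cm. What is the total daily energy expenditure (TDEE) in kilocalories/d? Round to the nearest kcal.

2326 kilocalories/d

Convert to metric: weight = 219 ÷ 2.2 = 99.5455 kg; height = 64 × 2.54 = 162.56 cm.
Mifflin-St Jeor (female): BMR = 10(99.5455) + 6.25(162.56) − 5(78) − 161 = 995.4545 + 1016 − 390 − 161 = 1460.4545 kcal/day.
TEE = BMR × activity factor = 1460.4545 × 1.225 = 1789.0568 kcal/day.
Apply stress factor: 1789.0568 × 1.3 = 2325.7739 kcal/day.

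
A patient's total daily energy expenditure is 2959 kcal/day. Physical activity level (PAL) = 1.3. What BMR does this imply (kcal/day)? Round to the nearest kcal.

BMR = TEE ÷ activity factor = 2959 ÷ 1.3 = 2276.1538 kcal/day.

2276 kcal/day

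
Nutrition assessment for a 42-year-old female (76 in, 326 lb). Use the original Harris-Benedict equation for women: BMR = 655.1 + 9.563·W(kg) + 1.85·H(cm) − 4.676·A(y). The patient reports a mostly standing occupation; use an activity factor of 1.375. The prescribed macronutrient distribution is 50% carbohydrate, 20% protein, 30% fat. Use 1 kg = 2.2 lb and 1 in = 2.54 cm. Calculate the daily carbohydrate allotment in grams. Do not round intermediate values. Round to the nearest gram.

384 g/day

Convert to metric: weight = 326 ÷ 2.2 = 148.1818 kg; height = 76 × 2.54 = 193.04 cm.
Harris-Benedict: BMR = 655.1 + 9.563(148.1818) + 1.85(193.04) − 4.676(42) = 2232.8947 kcal/day.
TEE = 2232.8947 × 1.375 = 3070.2303 kcal/day.
Carbohydrate energy = 50% × 3070.2303 = 1535.1151 kcal.
Carbohydrate = 1535.1151 ÷ 4 kcal/g = 383.7788 g.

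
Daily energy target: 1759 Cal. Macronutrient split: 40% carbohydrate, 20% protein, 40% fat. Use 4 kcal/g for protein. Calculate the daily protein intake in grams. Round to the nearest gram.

88 g/day

Protein energy = 20% × 1759 = 351.8 kcal.
At 4 kcal/g: 351.8 ÷ 4 = 87.95 g.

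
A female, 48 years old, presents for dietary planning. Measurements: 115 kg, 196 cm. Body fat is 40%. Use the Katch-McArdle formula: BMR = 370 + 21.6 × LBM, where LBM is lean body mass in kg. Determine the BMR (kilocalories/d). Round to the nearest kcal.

1860 kilocalories/d

LBM = 115 × (1 − 0.4) = 69 kg. Katch-McArdle: BMR = 370 + 21.6 × 69 = 1860.4 kcal/day.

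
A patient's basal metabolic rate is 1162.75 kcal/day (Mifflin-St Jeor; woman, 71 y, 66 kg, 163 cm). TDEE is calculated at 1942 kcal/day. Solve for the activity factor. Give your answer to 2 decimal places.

1.67

Activity factor = TEE ÷ BMR = 1942 ÷ 1162.75 = 1.67.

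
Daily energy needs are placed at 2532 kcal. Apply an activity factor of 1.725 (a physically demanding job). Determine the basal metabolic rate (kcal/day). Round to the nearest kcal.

BMR = TEE ÷ activity factor = 2532 ÷ 1.725 = 1467.8261 kcal/day.

1468 kcal/day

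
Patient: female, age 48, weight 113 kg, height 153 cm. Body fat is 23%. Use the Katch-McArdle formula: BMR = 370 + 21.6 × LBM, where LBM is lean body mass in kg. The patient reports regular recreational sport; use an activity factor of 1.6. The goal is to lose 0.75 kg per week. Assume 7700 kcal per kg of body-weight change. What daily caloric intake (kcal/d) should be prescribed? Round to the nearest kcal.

2774 kcal/d

LBM = 113 × (1 − 0.23) = 87.01 kg. Katch-McArdle: BMR = 370 + 21.6 × 87.01 = 2249.416 kcal/day.
TEE = 2249.416 × 1.6 = 3599.0656 kcal/day.
Required daily deficit = 0.75 × 7700 ÷ 7 = 825 kcal/day.
Target intake = 3599.0656 − 825 = 2774.0656 kcal/day.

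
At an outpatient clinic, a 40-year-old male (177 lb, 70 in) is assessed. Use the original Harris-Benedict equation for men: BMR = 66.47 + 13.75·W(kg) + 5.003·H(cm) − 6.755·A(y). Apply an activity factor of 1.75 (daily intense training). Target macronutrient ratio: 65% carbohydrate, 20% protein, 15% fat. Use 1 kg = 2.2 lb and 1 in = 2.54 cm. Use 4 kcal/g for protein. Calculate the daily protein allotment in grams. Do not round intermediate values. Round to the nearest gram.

157 g/day

Convert to metric: weight = 177 ÷ 2.2 = 80.4545 kg; height = 70 × 2.54 = 177.8 cm.
Harris-Benedict: BMR = 66.47 + 13.75(80.4545) + 5.003(177.8) − 6.755(40) = 1792.0534 kcal/day.
TEE = 1792.0534 × 1.75 = 3136.0935 kcal/day.
Protein energy = 20% × 3136.0935 = 627.2187 kcal.
Protein = 627.2187 ÷ 4 kcal/g = 156.8047 g.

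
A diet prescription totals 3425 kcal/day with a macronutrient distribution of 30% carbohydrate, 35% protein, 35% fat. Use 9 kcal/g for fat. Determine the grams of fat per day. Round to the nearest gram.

133 g/day

Fat energy = 35% × 3425 = 1198.75 kcal.
At 9 kcal/g: 1198.75 ÷ 9 = 133.1944 g.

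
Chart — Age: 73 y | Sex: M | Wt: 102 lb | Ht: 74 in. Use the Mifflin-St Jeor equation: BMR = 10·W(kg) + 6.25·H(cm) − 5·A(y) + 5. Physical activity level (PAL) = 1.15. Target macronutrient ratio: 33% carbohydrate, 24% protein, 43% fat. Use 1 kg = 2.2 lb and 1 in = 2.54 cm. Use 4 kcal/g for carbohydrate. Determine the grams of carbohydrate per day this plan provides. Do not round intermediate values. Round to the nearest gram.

Convert to metric: weight = 102 ÷ 2.2 = 46.3636 kg; height = 74 × 2.54 = 187.96 cm.
Mifflin-St Jeor (male): BMR = 10(46.3636) + 6.25(187.96) − 5(73) + 5 = 463.6364 + 1174.75 − 365 + 5 = 1278.3864 kcal/day.
TEE = 1278.3864 × 1.15 = 1470.1443 kcal/day.
Carbohydrate energy = 33% × 1470.1443 = 485.1476 kcal.
Carbohydrate = 485.1476 ÷ 4 kcal/g = 121.2869 g.

121 g/day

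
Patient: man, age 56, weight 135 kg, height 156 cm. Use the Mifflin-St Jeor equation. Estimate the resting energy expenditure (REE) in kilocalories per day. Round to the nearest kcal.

2050 kilocalories per day

Mifflin-St Jeor (male): BMR = 10(135) + 6.25(156) − 5(56) + 5 = 1350 + 975 − 280 + 5 = 2050 kcal/day.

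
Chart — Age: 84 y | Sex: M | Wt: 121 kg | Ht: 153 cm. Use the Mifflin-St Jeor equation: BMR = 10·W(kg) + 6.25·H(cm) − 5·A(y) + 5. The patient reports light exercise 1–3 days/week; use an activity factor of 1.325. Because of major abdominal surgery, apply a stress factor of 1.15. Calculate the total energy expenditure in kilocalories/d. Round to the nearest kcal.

2668 kilocalories/d

Mifflin-St Jeor (male): BMR = 10(121) + 6.25(153) − 5(84) + 5 = 1210 + 956.25 − 420 + 5 = 1751.25 kcal/day.
TEE = BMR × activity factor = 1751.25 × 1.325 = 2320.4063 kcal/day.
Apply stress factor: 2320.4063 × 1.15 = 2668.4672 kcal/day.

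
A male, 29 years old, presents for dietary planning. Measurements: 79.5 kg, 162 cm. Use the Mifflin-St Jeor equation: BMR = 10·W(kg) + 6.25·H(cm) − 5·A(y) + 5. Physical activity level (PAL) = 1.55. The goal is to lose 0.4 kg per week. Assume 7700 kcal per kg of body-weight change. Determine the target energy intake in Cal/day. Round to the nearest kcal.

Mifflin-St Jeor (male): BMR = 10(79.5) + 6.25(162) − 5(29) + 5 = 795 + 1012.5 − 145 + 5 = 1667.5 kcal/day.
TEE = 1667.5 × 1.55 = 2584.625 kcal/day.
Required daily deficit = 0.4 × 7700 ÷ 7 = 440 kcal/day.
Target intake = 2584.625 − 440 = 2144.625 kcal/day.

2145 Cal/day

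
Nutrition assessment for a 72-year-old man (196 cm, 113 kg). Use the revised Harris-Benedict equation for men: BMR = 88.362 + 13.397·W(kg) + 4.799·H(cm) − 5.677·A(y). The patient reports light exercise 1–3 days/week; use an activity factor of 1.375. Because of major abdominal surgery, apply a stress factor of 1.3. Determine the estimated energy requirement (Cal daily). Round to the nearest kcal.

Harris-Benedict: BMR = 88.362 + 13.397(113) + 4.799(196) − 5.677(72) = 2134.083 kcal/day.
TEE = BMR × activity factor = 2134.083 × 1.375 = 2934.3641 kcal/day.
Apply stress factor: 2934.3641 × 1.3 = 3814.6734 kcal/day.

3815 Cal daily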